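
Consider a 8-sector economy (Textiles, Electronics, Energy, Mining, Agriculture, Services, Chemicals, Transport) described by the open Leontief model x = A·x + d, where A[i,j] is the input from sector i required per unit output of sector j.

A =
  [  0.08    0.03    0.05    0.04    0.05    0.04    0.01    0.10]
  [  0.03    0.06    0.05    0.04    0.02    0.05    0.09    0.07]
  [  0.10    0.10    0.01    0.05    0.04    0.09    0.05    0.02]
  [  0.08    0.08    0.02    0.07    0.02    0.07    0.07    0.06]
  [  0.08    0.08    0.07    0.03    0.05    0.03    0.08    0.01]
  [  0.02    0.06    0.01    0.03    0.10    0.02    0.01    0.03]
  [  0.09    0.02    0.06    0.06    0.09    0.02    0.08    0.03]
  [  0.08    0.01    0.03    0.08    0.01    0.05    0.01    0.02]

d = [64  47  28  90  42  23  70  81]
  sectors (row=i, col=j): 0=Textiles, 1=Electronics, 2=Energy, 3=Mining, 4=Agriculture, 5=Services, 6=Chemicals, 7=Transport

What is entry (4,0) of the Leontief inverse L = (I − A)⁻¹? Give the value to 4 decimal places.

Form M = I − A:
  [  0.92   -0.03   -0.05   -0.04   -0.05   -0.04   -0.01   -0.10]
  [ -0.03    0.94   -0.05   -0.04   -0.02   -0.05   -0.09   -0.07]
  [ -0.10   -0.10    0.99   -0.05   -0.04   -0.09   -0.05   -0.02]
  [ -0.08   -0.08   -0.02    0.93   -0.02   -0.07   -0.07   -0.06]
  [ -0.08   -0.08   -0.07   -0.03    0.95   -0.03   -0.08   -0.01]
  [ -0.02   -0.06   -0.01   -0.03   -0.10    0.98   -0.01   -0.03]
  [ -0.09   -0.02   -0.06   -0.06   -0.09   -0.02    0.92   -0.03]
  [ -0.08   -0.01   -0.03   -0.08   -0.01   -0.05   -0.01    0.98]
Leontief inverse L = M⁻¹:
  [  1.1266    0.0634    0.0740    0.0735    0.0776    0.0710    0.0370    0.1296]
  [  0.0776    1.0942    0.0758    0.0753    0.0532    0.0806    0.1243    0.0990]
  [  0.1481    0.1396    1.0402    0.0854    0.0780    0.1220    0.0870    0.0587]
  [  0.1320    0.1187    0.0496    1.1093    0.0570    0.1042    0.1073    0.0979]
  [  0.1318    0.1198    0.1000    0.0648    1.0861    0.0633    0.1191    0.0447]
  [  0.0517    0.0873    0.0308    0.0517    0.1205    1.0405    0.0370    0.0495]
  [  0.1479    0.0616    0.0919    0.0976    0.1275    0.0546    1.1194    0.0646]
  [  0.1136    0.0366    0.0462    0.1042    0.0325    0.0731    0.0302    1.0454]
Total output x = L · d:
  x_0 = 1.1266·64 + 0.0634·47 + 0.0740·28 + 0.0735·90 + 0.0776·42 + 0.0710·23 + 0.0370·70 + 0.1296·81 = 101.7491
  x_1 = 0.0776·64 + 1.0942·47 + 0.0758·28 + 0.0753·90 + 0.0532·42 + 0.0806·23 + 0.1243·70 + 0.0990·81 = 86.1068
  x_2 = 0.1481·64 + 0.1396·47 + 1.0402·28 + 0.0854·90 + 0.0780·42 + 0.1220·23 + 0.0870·70 + 0.0587·81 = 69.7808
  x_3 = 0.1320·64 + 0.1187·47 + 0.0496·28 + 1.1093·90 + 0.0570·42 + 0.1042·23 + 0.1073·70 + 0.0979·81 = 135.4846
  x_4 = 0.1318·64 + 0.1198·47 + 0.1000·28 + 0.0648·90 + 1.0861·42 + 0.0633·23 + 0.1191·70 + 0.0447·81 = 81.7288
  x_5 = 0.0517·64 + 0.0873·47 + 0.0308·28 + 0.0517·90 + 0.1205·42 + 1.0405·23 + 0.0370·70 + 0.0495·81 = 48.5316
  x_6 = 0.1479·64 + 0.0616·47 + 0.0919·28 + 0.0976·90 + 0.1275·42 + 0.0546·23 + 1.1194·70 + 0.0646·81 = 113.9205
  x_7 = 0.1136·64 + 0.0366·47 + 0.0462·28 + 0.1042·90 + 0.0325·42 + 0.0731·23 + 0.0302·70 + 1.0454·81 = 109.5064

L[4,0] = 0.1318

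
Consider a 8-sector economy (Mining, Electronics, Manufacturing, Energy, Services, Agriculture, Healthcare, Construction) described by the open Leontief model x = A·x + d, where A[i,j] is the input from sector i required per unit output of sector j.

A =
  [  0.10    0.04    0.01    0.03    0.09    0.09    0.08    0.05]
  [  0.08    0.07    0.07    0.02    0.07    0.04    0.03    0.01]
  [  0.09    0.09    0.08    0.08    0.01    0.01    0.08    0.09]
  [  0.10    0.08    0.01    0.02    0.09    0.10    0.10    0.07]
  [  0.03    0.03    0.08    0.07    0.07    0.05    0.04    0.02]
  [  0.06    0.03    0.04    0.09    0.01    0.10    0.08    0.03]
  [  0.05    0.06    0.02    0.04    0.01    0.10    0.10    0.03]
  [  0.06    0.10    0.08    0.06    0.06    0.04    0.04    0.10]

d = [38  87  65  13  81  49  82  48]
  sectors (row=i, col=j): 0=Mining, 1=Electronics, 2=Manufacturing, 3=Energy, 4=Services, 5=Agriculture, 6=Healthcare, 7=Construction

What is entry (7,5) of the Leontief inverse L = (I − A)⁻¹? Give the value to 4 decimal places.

Form M = I − A:
  [  0.90   -0.04   -0.01   -0.03   -0.09   -0.09   -0.08   -0.05]
  [ -0.08    0.93   -0.07   -0.02   -0.07   -0.04   -0.03   -0.01]
  [ -0.09   -0.09    0.92   -0.08   -0.01   -0.01   -0.08   -0.09]
  [ -0.10   -0.08   -0.01    0.98   -0.09   -0.10   -0.10   -0.07]
  [ -0.03   -0.03   -0.08   -0.07    0.93   -0.05   -0.04   -0.02]
  [ -0.06   -0.03   -0.04   -0.09   -0.01    0.90   -0.08   -0.03]
  [ -0.05   -0.06   -0.02   -0.04   -0.01   -0.10    0.90   -0.03]
  [ -0.06   -0.10   -0.08   -0.06   -0.06   -0.04   -0.04    0.90]
Leontief inverse L = M⁻¹:
  [  1.1615    0.0897    0.0498    0.0769    0.1361    0.1567    0.1432    0.0895]
  [  0.1323    1.1120    0.1052    0.0568    0.1077    0.0868    0.0789    0.0426]
  [  0.1657    0.1566    1.1266    0.1267    0.0638    0.0767    0.1502    0.1424]
  [  0.1710    0.1390    0.0579    1.0735    0.1427    0.1753    0.1713    0.1151]
  [  0.0827    0.0750    0.1152    0.1088    1.1064    0.0992    0.0927    0.0564]
  [  0.1209    0.0795    0.0729    0.1319    0.0498    1.1640    0.1433    0.0698]
  [  0.1034    0.1040    0.0512    0.0781    0.0441    0.1579    1.1558    0.0629]
  [  0.1337    0.1659    0.1322    0.1109    0.1142    0.1040    0.1070    1.1518]
Total output x = L · d:
  x_0 = 1.1615·38 + 0.0897·87 + 0.0498·65 + 0.0769·13 + 0.1361·81 + 0.1567·49 + 0.1432·82 + 0.0895·48 = 90.9204
  x_1 = 0.1323·38 + 1.1120·87 + 0.1052·65 + 0.0568·13 + 0.1077·81 + 0.0868·49 + 0.0789·82 + 0.0426·48 = 130.8259
  x_2 = 0.1657·38 + 0.1566·87 + 1.1266·65 + 0.1267·13 + 0.0638·81 + 0.0767·49 + 0.1502·82 + 0.1424·48 = 122.8728
  x_3 = 0.1710·38 + 0.1390·87 + 0.0579·65 + 1.0735·13 + 0.1427·81 + 0.1753·49 + 0.1713·82 + 0.1151·48 = 76.0220
  x_4 = 0.0827·38 + 0.0750·87 + 0.1152·65 + 0.1088·13 + 1.1064·81 + 0.0992·49 + 0.0927·82 + 0.0564·48 = 123.3617
  x_5 = 0.1209·38 + 0.0795·87 + 0.0729·65 + 0.1319·13 + 0.0498·81 + 1.1640·49 + 0.1433·82 + 0.0698·48 = 94.1363
  x_6 = 0.1034·38 + 0.1040·87 + 0.0512·65 + 0.0781·13 + 0.0441·81 + 0.1579·49 + 1.1558·82 + 0.0629·48 = 126.4218
  x_7 = 0.1337·38 + 0.1659·87 + 0.1322·65 + 0.1109·13 + 0.1142·81 + 0.1040·49 + 0.1070·82 + 1.1518·48 = 107.9478

L[7,5] = 0.1040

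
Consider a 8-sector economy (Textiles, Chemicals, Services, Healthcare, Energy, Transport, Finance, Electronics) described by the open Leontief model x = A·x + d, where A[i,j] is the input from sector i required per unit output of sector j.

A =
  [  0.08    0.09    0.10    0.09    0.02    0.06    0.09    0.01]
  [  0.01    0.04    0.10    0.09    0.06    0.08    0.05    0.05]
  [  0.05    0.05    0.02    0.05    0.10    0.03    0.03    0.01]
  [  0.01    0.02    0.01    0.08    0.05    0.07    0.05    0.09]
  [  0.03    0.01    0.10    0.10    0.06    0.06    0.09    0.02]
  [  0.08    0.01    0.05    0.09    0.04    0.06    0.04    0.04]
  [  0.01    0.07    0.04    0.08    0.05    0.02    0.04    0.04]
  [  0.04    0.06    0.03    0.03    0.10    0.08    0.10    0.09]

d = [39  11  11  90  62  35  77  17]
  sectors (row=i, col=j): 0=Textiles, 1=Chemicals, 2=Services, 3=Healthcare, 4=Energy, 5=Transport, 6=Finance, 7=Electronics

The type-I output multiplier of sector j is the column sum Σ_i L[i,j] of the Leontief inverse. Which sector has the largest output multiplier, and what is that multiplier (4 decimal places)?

Form M = I − A:
  [  0.92   -0.09   -0.10   -0.09   -0.02   -0.06   -0.09   -0.01]
  [ -0.01    0.96   -0.10   -0.09   -0.06   -0.08   -0.05   -0.05]
  [ -0.05   -0.05    0.98   -0.05   -0.10   -0.03   -0.03   -0.01]
  [ -0.01   -0.02   -0.01    0.92   -0.05   -0.07   -0.05   -0.09]
  [ -0.03   -0.01   -0.10   -0.10    0.94   -0.06   -0.09   -0.02]
  [ -0.08   -0.01   -0.05   -0.09   -0.04    0.94   -0.04   -0.04]
  [ -0.01   -0.07   -0.04   -0.08   -0.05   -0.02    0.96   -0.04]
  [ -0.04   -0.06   -0.03   -0.03   -0.10   -0.08   -0.10    0.91]
Leontief inverse L = M⁻¹:
  [  1.1140    0.1309    0.1492    0.1627    0.0741    0.1111    0.1412    0.0499]
  [  0.0404    1.0709    0.1395    0.1521    0.1120    0.1262    0.0968    0.0881]
  [  0.0716    0.0730    1.0570    0.0995    0.1340    0.0649    0.0676    0.0350]
  [  0.0341    0.0456    0.0422    1.1298    0.0912    0.1100    0.0920    0.1260]
  [  0.0585    0.0418    0.1373    0.1612    1.1083    0.1020    0.1342    0.0551]
  [  0.1092    0.0407    0.0869    0.1455    0.0809    1.1010    0.0837    0.0726]
  [  0.0288    0.0934    0.0717    0.1268    0.0881    0.0560    1.0760    0.0705]
  [  0.0743    0.0987    0.0826    0.1022    0.1567    0.1331    0.1582    1.1324]
Total output x = L · d:
  x_0 = 1.1140·39 + 0.1309·11 + 0.1492·11 + 0.1627·90 + 0.0741·62 + 0.1111·35 + 0.1412·77 + 0.0499·17 = 81.3800
  x_1 = 0.0404·39 + 1.0709·11 + 0.1395·11 + 0.1521·90 + 0.1120·62 + 0.1262·35 + 0.0968·77 + 0.0881·17 = 48.8941
  x_2 = 0.0716·39 + 0.0730·11 + 1.0570·11 + 0.0995·90 + 0.1340·62 + 0.0649·35 + 0.0676·77 + 0.0350·17 = 40.5657
  x_3 = 0.0341·39 + 0.0456·11 + 0.0422·11 + 1.1298·90 + 0.0912·62 + 0.1100·35 + 0.0920·77 + 0.1260·17 = 122.7107
  x_4 = 0.0585·39 + 0.0418·11 + 0.1373·11 + 0.1612·90 + 1.1083·62 + 0.1020·35 + 0.1342·77 + 0.0551·17 = 102.3182
  x_5 = 0.1092·39 + 0.0407·11 + 0.0869·11 + 0.1455·90 + 0.0809·62 + 1.1010·35 + 0.0837·77 + 0.0726·17 = 69.9923
  x_6 = 0.0288·39 + 0.0934·11 + 0.0717·11 + 0.1268·90 + 0.0881·62 + 0.0560·35 + 1.0760·77 + 0.0705·17 = 105.8200
  x_7 = 0.0743·39 + 0.0987·11 + 0.0826·11 + 0.1022·90 + 0.1567·62 + 0.1331·35 + 0.1582·77 + 1.1324·17 = 59.8905
Output multipliers (column sums of L):
  Textiles: 1.5309
  Chemicals: 1.5953
  Services: 1.7664
  Healthcare: 2.0799
  Energy: 1.8453
  Transport: 1.8044
  Finance: 1.8497
  Electronics: 1.6297

Healthcare (2.0799)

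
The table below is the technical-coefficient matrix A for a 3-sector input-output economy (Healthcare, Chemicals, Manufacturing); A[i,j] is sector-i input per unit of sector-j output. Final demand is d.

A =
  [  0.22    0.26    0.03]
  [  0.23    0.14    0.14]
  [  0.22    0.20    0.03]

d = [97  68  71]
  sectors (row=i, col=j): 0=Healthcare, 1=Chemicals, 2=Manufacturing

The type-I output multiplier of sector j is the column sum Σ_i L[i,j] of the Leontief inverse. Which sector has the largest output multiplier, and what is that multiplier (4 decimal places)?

Healthcare (2.3307)

Form M = I − A:
  [  0.78   -0.26   -0.03]
  [ -0.23    0.86   -0.14]
  [ -0.22   -0.20    0.97]
Leontief inverse L = M⁻¹:
  [  1.4506    0.4646    0.1119]
  [  0.4568    1.3495    0.2089]
  [  0.4232    0.3836    1.0994]
Total output x = L · d:
  x_0 = 1.4506·97 + 0.4646·68 + 0.1119·71 = 180.2471
  x_1 = 0.4568·97 + 1.3495·68 + 0.2089·71 = 150.9114
  x_2 = 0.4232·97 + 0.3836·68 + 1.0994·71 = 145.1924
Output multipliers (column sums of L):
  Healthcare: 2.3307
  Chemicals: 2.1977
  Manufacturing: 1.4202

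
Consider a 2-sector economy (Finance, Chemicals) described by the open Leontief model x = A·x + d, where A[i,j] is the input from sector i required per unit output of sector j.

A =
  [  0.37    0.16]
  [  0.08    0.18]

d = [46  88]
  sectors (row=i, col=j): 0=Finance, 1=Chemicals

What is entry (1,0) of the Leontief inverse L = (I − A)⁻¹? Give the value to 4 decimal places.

L[1,0] = 0.1588

Form M = I − A:
  [  0.63   -0.16]
  [ -0.08    0.82]
Leontief inverse L = M⁻¹:
  [  1.6276    0.3176]
  [  0.1588    1.2505]
Total output x = L · d:
  x_0 = 1.6276·46 + 0.3176·88 = 102.8186
  x_1 = 0.1588·46 + 1.2505·88 = 117.3482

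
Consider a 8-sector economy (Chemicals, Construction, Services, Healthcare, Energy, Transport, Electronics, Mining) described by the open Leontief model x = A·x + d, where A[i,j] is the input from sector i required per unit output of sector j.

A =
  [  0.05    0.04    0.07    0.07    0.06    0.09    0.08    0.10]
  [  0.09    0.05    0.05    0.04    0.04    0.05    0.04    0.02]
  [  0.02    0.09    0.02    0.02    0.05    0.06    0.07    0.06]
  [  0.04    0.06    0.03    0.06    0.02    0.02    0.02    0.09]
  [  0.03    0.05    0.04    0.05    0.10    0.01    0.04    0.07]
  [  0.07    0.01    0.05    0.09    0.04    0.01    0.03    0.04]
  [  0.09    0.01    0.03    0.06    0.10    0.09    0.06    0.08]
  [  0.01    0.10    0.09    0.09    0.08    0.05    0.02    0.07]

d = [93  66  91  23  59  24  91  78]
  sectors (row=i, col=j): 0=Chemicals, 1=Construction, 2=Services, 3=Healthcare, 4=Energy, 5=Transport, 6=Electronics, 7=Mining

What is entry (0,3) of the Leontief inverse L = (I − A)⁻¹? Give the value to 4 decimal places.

Form M = I − A:
  [  0.95   -0.04   -0.07   -0.07   -0.06   -0.09   -0.08   -0.10]
  [ -0.09    0.95   -0.05   -0.04   -0.04   -0.05   -0.04   -0.02]
  [ -0.02   -0.09    0.98   -0.02   -0.05   -0.06   -0.07   -0.06]
  [ -0.04   -0.06   -0.03    0.94   -0.02   -0.02   -0.02   -0.09]
  [ -0.03   -0.05   -0.04   -0.05    0.90   -0.01   -0.04   -0.07]
  [ -0.07   -0.01   -0.05   -0.09   -0.04    0.99   -0.03   -0.04]
  [ -0.09   -0.01   -0.03   -0.06   -0.10   -0.09    0.94   -0.08]
  [ -0.01   -0.10   -0.09   -0.09   -0.08   -0.05   -0.02    0.93]
Leontief inverse L = M⁻¹:
  [  1.0964    0.0921    0.1178    0.1310    0.1209    0.1348    0.1217    0.1655]
  [  0.1239    1.0835    0.0823    0.0802    0.0803    0.0833    0.0720    0.0655]
  [  0.0566    0.1238    1.0536    0.0617    0.0933    0.0916    0.0989    0.1022]
  [  0.0673    0.0954    0.0612    1.0969    0.0551    0.0479    0.0443    0.1294]
  [  0.0606    0.0887    0.0731    0.0900    1.1448    0.0399    0.0687    0.1156]
  [  0.0962    0.0437    0.0784    0.1258    0.0754    1.0385    0.0567    0.0837]
  [  0.1323    0.0568    0.0760    0.1189    0.1590    0.1308    1.0997    0.1441]
  [  0.0503    0.1499    0.1301    0.1392    0.1302    0.0860    0.0555    1.1241]
Total output x = L · d:
  x_0 = 1.0964·93 + 0.0921·66 + 0.1178·91 + 0.1310·23 + 0.1209·59 + 0.1348·24 + 0.1217·91 + 0.1655·78 = 156.1232
  x_1 = 0.1239·93 + 1.0835·66 + 0.0823·91 + 0.0802·23 + 0.0803·59 + 0.0833·24 + 0.0720·91 + 0.0655·78 = 110.7647
  x_2 = 0.0566·93 + 0.1238·66 + 1.0536·91 + 0.0617·23 + 0.0933·59 + 0.0916·24 + 0.0989·91 + 0.1022·78 = 135.4061
  x_3 = 0.0673·93 + 0.0954·66 + 0.0612·91 + 1.0969·23 + 0.0551·59 + 0.0479·24 + 0.0443·91 + 0.1294·78 = 61.8840
  x_4 = 0.0606·93 + 0.0887·66 + 0.0731·91 + 0.0900·23 + 1.1448·59 + 0.0399·24 + 0.0687·91 + 0.1156·78 = 103.9889
  x_5 = 0.0962·93 + 0.0437·66 + 0.0784·91 + 0.1258·23 + 0.0754·59 + 1.0385·24 + 0.0567·91 + 0.0837·78 = 62.9350
  x_6 = 0.1323·93 + 0.0568·66 + 0.0760·91 + 0.1189·23 + 0.1590·59 + 0.1308·24 + 1.0997·91 + 0.1441·78 = 149.5370
  x_7 = 0.0503·93 + 0.1499·66 + 0.1301·91 + 0.1392·23 + 0.1302·59 + 0.0860·24 + 0.0555·91 + 1.1241·78 = 132.0972

L[0,3] = 0.1310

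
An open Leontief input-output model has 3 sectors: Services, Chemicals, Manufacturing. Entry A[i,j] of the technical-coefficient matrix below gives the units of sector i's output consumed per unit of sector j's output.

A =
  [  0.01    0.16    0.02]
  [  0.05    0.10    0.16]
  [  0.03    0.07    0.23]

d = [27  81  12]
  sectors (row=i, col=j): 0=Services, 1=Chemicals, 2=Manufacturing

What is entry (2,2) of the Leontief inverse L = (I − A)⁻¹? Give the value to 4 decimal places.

L[2,2] = 1.3230

Form M = I − A:
  [  0.99   -0.16   -0.02]
  [ -0.05    0.90   -0.16]
  [ -0.03   -0.07    0.77]
Leontief inverse L = M⁻¹:
  [  1.0215    0.1867    0.0653]
  [  0.0649    1.1412    0.2388]
  [  0.0457    0.1110    1.3230]
Total output x = L · d:
  x_0 = 1.0215·27 + 0.1867·81 + 0.0653·12 = 43.4859
  x_1 = 0.0649·27 + 1.1412·81 + 0.2388·12 = 97.0562
  x_2 = 0.0457·27 + 0.1110·81 + 1.3230·12 = 26.1020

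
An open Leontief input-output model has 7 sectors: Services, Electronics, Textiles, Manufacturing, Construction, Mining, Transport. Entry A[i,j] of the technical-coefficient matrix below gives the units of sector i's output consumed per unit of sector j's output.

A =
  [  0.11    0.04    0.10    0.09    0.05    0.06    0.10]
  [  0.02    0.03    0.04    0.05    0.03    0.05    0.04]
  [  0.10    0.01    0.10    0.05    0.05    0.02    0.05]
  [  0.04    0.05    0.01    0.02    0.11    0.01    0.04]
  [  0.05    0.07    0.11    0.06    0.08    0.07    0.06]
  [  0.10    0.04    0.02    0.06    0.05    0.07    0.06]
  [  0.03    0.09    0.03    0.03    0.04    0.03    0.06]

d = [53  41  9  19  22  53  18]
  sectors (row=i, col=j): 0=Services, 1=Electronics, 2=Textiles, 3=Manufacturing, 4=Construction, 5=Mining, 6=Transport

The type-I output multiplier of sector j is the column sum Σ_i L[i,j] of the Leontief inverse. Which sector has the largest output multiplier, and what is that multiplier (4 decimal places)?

Form M = I − A:
  [  0.89   -0.04   -0.10   -0.09   -0.05   -0.06   -0.10]
  [ -0.02    0.97   -0.04   -0.05   -0.03   -0.05   -0.04]
  [ -0.10   -0.01    0.90   -0.05   -0.05   -0.02   -0.05]
  [ -0.04   -0.05   -0.01    0.98   -0.11   -0.01   -0.04]
  [ -0.05   -0.07   -0.11   -0.06    0.92   -0.07   -0.06]
  [ -0.10   -0.04   -0.02   -0.06   -0.05    0.93   -0.06]
  [ -0.03   -0.09   -0.03   -0.03   -0.04   -0.03    0.94]
Leontief inverse L = M⁻¹:
  [  1.1710    0.0828    0.1553    0.1367    0.1032    0.0976    0.1550]
  [  0.0467    1.0498    0.0630    0.0705    0.0551    0.0678    0.0638]
  [  0.1466    0.0389    1.1449    0.0849    0.0881    0.0466    0.0904]
  [  0.0672    0.0747    0.0423    1.0451    0.1381    0.0331    0.0680]
  [  0.1039    0.1068    0.1611    0.1020    1.1274    0.1053    0.1072]
  [  0.1447    0.0728    0.0591    0.0960    0.0892    1.1008    0.1017]
  [  0.0577    0.1137    0.0576    0.0546    0.0666    0.0518    1.0877]
Total output x = L · d:
  x_0 = 1.1710·53 + 0.0828·41 + 0.1553·9 + 0.1367·19 + 0.1032·22 + 0.0976·53 + 0.1550·18 = 79.6850
  x_1 = 0.0467·53 + 1.0498·41 + 0.0630·9 + 0.0705·19 + 0.0551·22 + 0.0678·53 + 0.0638·18 = 53.3788
  x_2 = 0.1466·53 + 0.0389·41 + 1.1449·9 + 0.0849·19 + 0.0881·22 + 0.0466·53 + 0.0904·18 = 27.3128
  x_3 = 0.0672·53 + 0.0747·41 + 0.0423·9 + 1.0451·19 + 0.1381·22 + 0.0331·53 + 0.0680·18 = 32.8757
  x_4 = 0.1039·53 + 0.1068·41 + 0.1611·9 + 0.1020·19 + 1.1274·22 + 0.1053·53 + 0.1072·18 = 45.5887
  x_5 = 0.1447·53 + 0.0728·41 + 0.0591·9 + 0.0960·19 + 0.0892·22 + 1.1008·53 + 0.1017·18 = 75.1458
  x_6 = 0.0577·53 + 0.1137·41 + 0.0576·9 + 0.0546·19 + 0.0666·22 + 0.0518·53 + 1.0877·18 = 33.0619
Output multipliers (column sums of L):
  Services: 1.7378
  Electronics: 1.5395
  Textiles: 1.6833
  Manufacturing: 1.5898
  Construction: 1.6676
  Mining: 1.5030
  Transport: 1.6738

Services (1.7378)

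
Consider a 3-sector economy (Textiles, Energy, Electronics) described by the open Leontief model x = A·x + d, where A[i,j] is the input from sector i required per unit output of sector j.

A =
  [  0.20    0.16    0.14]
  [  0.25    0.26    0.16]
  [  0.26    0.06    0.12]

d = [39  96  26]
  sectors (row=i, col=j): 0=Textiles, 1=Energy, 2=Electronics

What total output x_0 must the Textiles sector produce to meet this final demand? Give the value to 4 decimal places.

96.5325

Form M = I − A:
  [  0.80   -0.16   -0.14]
  [ -0.25    0.74   -0.16]
  [ -0.26   -0.06    0.88]
Leontief inverse L = M⁻¹:
  [  1.4503    0.3373    0.2921]
  [  0.5913    1.5091    0.3685]
  [  0.4688    0.2025    1.2478]
Total output x = L · d:
  x_0 = 1.4503·39 + 0.3373·96 + 0.2921·26 = 96.5325
  x_1 = 0.5913·39 + 1.5091·96 + 0.3685·26 = 177.5139
  x_2 = 0.4688·39 + 0.2025·96 + 1.2478·26 = 70.1696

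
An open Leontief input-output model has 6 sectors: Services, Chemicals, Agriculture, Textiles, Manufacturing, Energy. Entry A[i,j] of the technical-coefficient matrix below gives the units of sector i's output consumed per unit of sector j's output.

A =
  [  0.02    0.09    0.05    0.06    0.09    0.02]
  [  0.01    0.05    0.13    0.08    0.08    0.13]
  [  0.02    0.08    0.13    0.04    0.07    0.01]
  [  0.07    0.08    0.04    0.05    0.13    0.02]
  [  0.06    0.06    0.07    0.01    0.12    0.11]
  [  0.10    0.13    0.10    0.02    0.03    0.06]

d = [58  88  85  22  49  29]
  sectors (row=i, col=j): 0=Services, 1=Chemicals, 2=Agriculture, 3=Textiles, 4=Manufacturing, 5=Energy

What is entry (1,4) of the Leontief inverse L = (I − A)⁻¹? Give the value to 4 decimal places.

L[1,4] = 0.1457

Form M = I − A:
  [  0.98   -0.09   -0.05   -0.06   -0.09   -0.02]
  [ -0.01    0.95   -0.13   -0.08   -0.08   -0.13]
  [ -0.02   -0.08    0.87   -0.04   -0.07   -0.01]
  [ -0.07   -0.08   -0.04    0.95   -0.13   -0.02]
  [ -0.06   -0.06   -0.07   -0.01    0.88   -0.11]
  [ -0.10   -0.13   -0.10   -0.02   -0.03    0.94]
Leontief inverse L = M⁻¹:
  [  1.0446    0.1317    0.1018    0.0841    0.1414    0.0599]
  [  0.0506    1.1177    0.2071    0.1113    0.1457    0.1773]
  [  0.0423    0.1236    1.1884    0.0654    0.1213    0.0462]
  [  0.0987    0.1294    0.0975    1.0773    0.1910    0.0663]
  [  0.0951    0.1200    0.1383    0.0377    1.1790    0.1589]
  [  0.1278    0.1883    0.1724    0.0554    0.0898    1.1061]
Total output x = L · d:
  x_0 = 1.0446·58 + 0.1317·88 + 0.1018·85 + 0.0841·22 + 0.1414·49 + 0.0599·29 = 91.3507
  x_1 = 0.0506·58 + 1.1177·88 + 0.2071·85 + 0.1113·22 + 0.1457·49 + 0.1773·29 = 133.6314
  x_2 = 0.0423·58 + 0.1236·88 + 1.1884·85 + 0.0654·22 + 0.1213·49 + 0.0462·29 = 123.0680
  x_3 = 0.0987·58 + 0.1294·88 + 0.0975·85 + 1.0773·22 + 0.1910·49 + 0.0663·29 = 60.3889
  x_4 = 0.0951·58 + 0.1200·88 + 0.1383·85 + 0.0377·22 + 1.1790·49 + 0.1589·29 = 91.0389
  x_5 = 0.1278·58 + 0.1883·88 + 0.1724·85 + 0.0554·22 + 0.0898·49 + 1.1061·29 = 76.3329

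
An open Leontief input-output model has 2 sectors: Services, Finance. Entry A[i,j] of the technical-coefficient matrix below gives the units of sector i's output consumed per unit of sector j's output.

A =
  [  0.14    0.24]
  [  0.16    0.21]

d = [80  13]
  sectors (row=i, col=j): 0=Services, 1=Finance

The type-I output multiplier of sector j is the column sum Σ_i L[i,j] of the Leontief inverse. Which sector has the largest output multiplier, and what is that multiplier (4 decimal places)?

Finance (1.7161)

Form M = I − A:
  [  0.86   -0.24]
  [ -0.16    0.79]
Leontief inverse L = M⁻¹:
  [  1.2324    0.3744]
  [  0.2496    1.3417]
Total output x = L · d:
  x_0 = 1.2324·80 + 0.3744·13 = 103.4633
  x_1 = 0.2496·80 + 1.3417·13 = 37.4103
Output multipliers (column sums of L):
  Services: 1.4821
  Finance: 1.7161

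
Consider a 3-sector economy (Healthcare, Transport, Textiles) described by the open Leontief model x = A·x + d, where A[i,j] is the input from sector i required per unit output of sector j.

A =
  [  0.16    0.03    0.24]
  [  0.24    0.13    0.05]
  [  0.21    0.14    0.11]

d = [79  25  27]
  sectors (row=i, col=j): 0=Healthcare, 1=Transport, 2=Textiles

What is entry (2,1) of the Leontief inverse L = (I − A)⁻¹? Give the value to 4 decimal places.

Form M = I − A:
  [  0.84   -0.03   -0.24]
  [ -0.24    0.87   -0.05]
  [ -0.21   -0.14    0.89]
Leontief inverse L = M⁻¹:
  [  1.3096    0.1029    0.3589]
  [  0.3825    1.1900    0.1700]
  [  0.3692    0.2115    1.2350]
Total output x = L · d:
  x_0 = 1.3096·79 + 0.1029·25 + 0.3589·27 = 115.7239
  x_1 = 0.3825·79 + 1.1900·25 + 0.1700·27 = 64.5559
  x_2 = 0.3692·79 + 0.2115·25 + 1.2350·27 = 67.7976

L[2,1] = 0.2115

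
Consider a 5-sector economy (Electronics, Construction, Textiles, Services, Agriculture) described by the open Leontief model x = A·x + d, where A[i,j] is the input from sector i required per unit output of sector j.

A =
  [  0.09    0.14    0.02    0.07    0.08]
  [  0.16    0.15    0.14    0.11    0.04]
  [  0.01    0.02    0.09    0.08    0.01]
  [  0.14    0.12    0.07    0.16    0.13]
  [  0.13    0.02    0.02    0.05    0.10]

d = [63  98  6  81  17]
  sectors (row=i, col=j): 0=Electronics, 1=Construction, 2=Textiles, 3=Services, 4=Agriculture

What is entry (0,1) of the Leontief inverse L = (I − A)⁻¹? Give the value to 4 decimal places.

Form M = I − A:
  [  0.91   -0.14   -0.02   -0.07   -0.08]
  [ -0.16    0.85   -0.14   -0.11   -0.04]
  [ -0.01   -0.02    0.91   -0.08   -0.01]
  [ -0.14   -0.12   -0.07    0.84   -0.13]
  [ -0.13   -0.02   -0.02   -0.05    0.90]
Leontief inverse L = M⁻¹:
  [  1.1795    0.2193    0.0736    0.1421    0.1359]
  [  0.2733    1.2597    0.2189    0.2154    0.1138]
  [  0.0447    0.0513    1.1177    0.1190    0.0359]
  [  0.2691    0.2322    0.1442    1.2701    0.2193]
  [  0.1924    0.0737    0.0483    0.0985    1.1463]
Total output x = L · d:
  x_0 = 1.1795·63 + 0.2193·98 + 0.0736·6 + 0.1421·81 + 0.1359·17 = 110.0630
  x_1 = 0.2733·63 + 1.2597·98 + 0.2189·6 + 0.2154·81 + 0.1138·17 = 161.3609
  x_2 = 0.0447·63 + 0.0513·98 + 1.1177·6 + 0.1190·81 + 0.0359·17 = 24.8058
  x_3 = 0.2691·63 + 0.2322·98 + 0.1442·6 + 1.2701·81 + 0.2193·17 = 147.1805
  x_4 = 0.1924·63 + 0.0737·98 + 0.0483·6 + 0.0985·81 + 1.1463·17 = 47.1006

L[0,1] = 0.2193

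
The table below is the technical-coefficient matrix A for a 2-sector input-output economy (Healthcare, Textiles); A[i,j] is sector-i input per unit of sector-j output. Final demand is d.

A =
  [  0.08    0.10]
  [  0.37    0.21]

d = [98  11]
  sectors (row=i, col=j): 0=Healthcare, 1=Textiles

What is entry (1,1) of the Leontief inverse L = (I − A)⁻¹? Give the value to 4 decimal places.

Form M = I − A:
  [  0.92   -0.10]
  [ -0.37    0.79]
Leontief inverse L = M⁻¹:
  [  1.1453    0.1450]
  [  0.5364    1.3337]
Total output x = L · d:
  x_0 = 1.1453·98 + 0.1450·11 = 113.8301
  x_1 = 0.5364·98 + 1.3337·11 = 67.2369

L[1,1] = 1.3337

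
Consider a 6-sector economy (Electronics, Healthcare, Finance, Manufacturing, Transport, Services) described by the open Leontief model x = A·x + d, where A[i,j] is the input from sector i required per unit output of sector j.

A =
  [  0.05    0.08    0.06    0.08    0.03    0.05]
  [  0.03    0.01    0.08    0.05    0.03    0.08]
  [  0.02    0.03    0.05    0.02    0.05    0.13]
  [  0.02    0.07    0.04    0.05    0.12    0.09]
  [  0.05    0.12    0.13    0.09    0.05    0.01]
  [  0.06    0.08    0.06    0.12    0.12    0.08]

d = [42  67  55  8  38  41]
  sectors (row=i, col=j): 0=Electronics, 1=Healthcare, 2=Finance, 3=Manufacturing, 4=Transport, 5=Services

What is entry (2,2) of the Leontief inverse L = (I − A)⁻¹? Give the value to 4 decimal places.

L[2,2] = 1.0861

Form M = I − A:
  [  0.95   -0.08   -0.06   -0.08   -0.03   -0.05]
  [ -0.03    0.99   -0.08   -0.05   -0.03   -0.08]
  [ -0.02   -0.03    0.95   -0.02   -0.05   -0.13]
  [ -0.02   -0.07   -0.04    0.95   -0.12   -0.09]
  [ -0.05   -0.12   -0.13   -0.09    0.95   -0.01]
  [ -0.06   -0.08   -0.06   -0.12   -0.12    0.92]
Leontief inverse L = M⁻¹:
  [  1.0703    0.1137    0.0975    0.1166    0.0691    0.0940]
  [  0.0478    1.0405    0.1105    0.0821    0.0654    0.1174]
  [  0.0415    0.0649    1.0861    0.0595    0.0893    0.1681]
  [  0.0458    0.1149    0.0899    1.0971    0.1653    0.1343]
  [  0.0734    0.1586    0.1775    0.1305    1.0943    0.0675]
  [  0.0922    0.1378    0.1217    0.1787    0.1803    1.1406]
Total output x = L · d:
  x_0 = 1.0703·42 + 0.1137·67 + 0.0975·55 + 0.1166·8 + 0.0691·38 + 0.0940·41 = 65.3409
  x_1 = 0.0478·42 + 1.0405·67 + 0.1105·55 + 0.0821·8 + 0.0654·38 + 0.1174·41 = 85.7544
  x_2 = 0.0415·42 + 0.0649·67 + 1.0861·55 + 0.0595·8 + 0.0893·38 + 0.1681·41 = 76.5842
  x_3 = 0.0458·42 + 0.1149·67 + 0.0899·55 + 1.0971·8 + 0.1653·38 + 0.1343·41 = 35.1293
  x_4 = 0.0734·42 + 0.1586·67 + 0.1775·55 + 0.1305·8 + 1.0943·38 + 0.0675·41 = 68.8669
  x_5 = 0.0922·42 + 0.1378·67 + 0.1217·55 + 0.1787·8 + 0.1803·38 + 1.1406·41 = 74.8428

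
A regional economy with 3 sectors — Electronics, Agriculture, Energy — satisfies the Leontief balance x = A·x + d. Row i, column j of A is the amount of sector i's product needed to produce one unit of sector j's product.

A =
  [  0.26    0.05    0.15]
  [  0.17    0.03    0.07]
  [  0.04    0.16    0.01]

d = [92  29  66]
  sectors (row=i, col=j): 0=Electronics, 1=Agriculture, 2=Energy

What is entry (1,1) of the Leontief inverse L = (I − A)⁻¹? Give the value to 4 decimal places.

Form M = I − A:
  [  0.74   -0.05   -0.15]
  [ -0.17    0.97   -0.07]
  [ -0.04   -0.16    0.99]
Leontief inverse L = M⁻¹:
  [  1.3878    0.1075    0.2179]
  [  0.2502    1.0625    0.1130]
  [  0.0965    0.1761    1.0372]
Total output x = L · d:
  x_0 = 1.3878·92 + 0.1075·29 + 0.2179·66 = 145.1758
  x_1 = 0.2502·92 + 1.0625·29 + 0.1130·66 = 61.2892
  x_2 = 0.0965·92 + 0.1761·29 + 1.0372·66 = 82.4377

L[1,1] = 1.0625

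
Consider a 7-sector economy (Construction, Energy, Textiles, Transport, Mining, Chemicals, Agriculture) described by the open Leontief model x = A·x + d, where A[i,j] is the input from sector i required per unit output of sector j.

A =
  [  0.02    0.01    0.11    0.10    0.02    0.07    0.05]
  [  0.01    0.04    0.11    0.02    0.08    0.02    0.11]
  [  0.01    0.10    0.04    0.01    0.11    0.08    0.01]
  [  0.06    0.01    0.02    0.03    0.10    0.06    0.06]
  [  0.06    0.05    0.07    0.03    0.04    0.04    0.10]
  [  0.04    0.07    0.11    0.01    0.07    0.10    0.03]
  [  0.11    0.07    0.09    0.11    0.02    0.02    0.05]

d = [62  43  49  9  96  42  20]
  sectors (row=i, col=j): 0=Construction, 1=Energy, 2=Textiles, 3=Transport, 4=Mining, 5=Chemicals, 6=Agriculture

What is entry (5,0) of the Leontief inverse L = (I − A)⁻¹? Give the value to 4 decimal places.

Form M = I − A:
  [  0.98   -0.01   -0.11   -0.10   -0.02   -0.07   -0.05]
  [ -0.01    0.96   -0.11   -0.02   -0.08   -0.02   -0.11]
  [ -0.01   -0.10    0.96   -0.01   -0.11   -0.08   -0.01]
  [ -0.06   -0.01   -0.02    0.97   -0.10   -0.06   -0.06]
  [ -0.06   -0.05   -0.07   -0.03    0.96   -0.04   -0.10]
  [ -0.04   -0.07   -0.11   -0.01   -0.07    0.90   -0.03]
  [ -0.11   -0.07   -0.09   -0.11   -0.02   -0.02    0.95]
Leontief inverse L = M⁻¹:
  [  1.0474    0.0453    0.1525    0.1227    0.0655    0.1089    0.0801]
  [  0.0417    1.0800    0.1582    0.0491    0.1210    0.0532    0.1464]
  [  0.0335    0.1337    1.0898    0.0289    0.1489    0.1121    0.0498]
  [  0.0881    0.0391    0.0655    1.0571    0.1314    0.0919    0.0933]
  [  0.0903    0.0858    0.1215    0.0619    1.0794    0.0748    0.1359]
  [  0.0666    0.1130    0.1673    0.0342    0.1183    1.1427    0.0690]
  [  0.1410    0.1062    0.1462    0.1450    0.0710    0.0634    1.0925]
Total output x = L · d:
  x_0 = 1.0474·62 + 0.0453·43 + 0.1525·49 + 0.1227·9 + 0.0655·96 + 0.1089·42 + 0.0801·20 = 87.9193
  x_1 = 0.0417·62 + 1.0800·43 + 0.1582·49 + 0.0491·9 + 0.1210·96 + 0.0532·42 + 0.1464·20 = 73.9960
  x_2 = 0.0335·62 + 0.1337·43 + 1.0898·49 + 0.0289·9 + 0.1489·96 + 0.1121·42 + 0.0498·20 = 81.4902
  x_3 = 0.0881·62 + 0.0391·43 + 0.0655·49 + 1.0571·9 + 0.1314·96 + 0.0919·42 + 0.0933·20 = 38.1990
  x_4 = 0.0903·62 + 0.0858·43 + 0.1215·49 + 0.0619·9 + 1.0794·96 + 0.0748·42 + 0.1359·20 = 125.2767
  x_5 = 0.0666·62 + 0.1130·43 + 0.1673·49 + 0.0342·9 + 0.1183·96 + 1.1427·42 + 0.0690·20 = 78.2279
  x_6 = 0.1410·62 + 0.1062·43 + 0.1462·49 + 0.1450·9 + 0.0710·96 + 0.0634·42 + 1.0925·20 = 53.1126

L[5,0] = 0.0666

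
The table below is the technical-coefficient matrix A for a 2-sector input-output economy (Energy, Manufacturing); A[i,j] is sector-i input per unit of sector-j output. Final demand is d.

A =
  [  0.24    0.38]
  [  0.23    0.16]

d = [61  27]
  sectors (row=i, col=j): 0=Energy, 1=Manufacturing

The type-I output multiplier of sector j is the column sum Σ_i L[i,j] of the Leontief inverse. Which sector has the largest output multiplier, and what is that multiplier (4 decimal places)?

Form M = I − A:
  [  0.76   -0.38]
  [ -0.23    0.84]
Leontief inverse L = M⁻¹:
  [  1.5245    0.6897]
  [  0.4174    1.3793]
Total output x = L · d:
  x_0 = 1.5245·61 + 0.6897·27 = 111.6152
  x_1 = 0.4174·61 + 1.3793·27 = 62.7042
Output multipliers (column sums of L):
  Energy: 1.9419
  Manufacturing: 2.0690

Manufacturing (2.0690)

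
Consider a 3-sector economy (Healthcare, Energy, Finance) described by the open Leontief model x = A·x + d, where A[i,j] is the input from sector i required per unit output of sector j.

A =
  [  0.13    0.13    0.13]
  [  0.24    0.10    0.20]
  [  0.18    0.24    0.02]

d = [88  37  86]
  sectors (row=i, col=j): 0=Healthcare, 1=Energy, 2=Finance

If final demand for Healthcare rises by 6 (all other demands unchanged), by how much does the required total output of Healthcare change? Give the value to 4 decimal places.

Form M = I − A:
  [  0.87   -0.13   -0.13]
  [ -0.24    0.90   -0.20]
  [ -0.18   -0.24    0.98]
Leontief inverse L = M⁻¹:
  [  1.2602    0.2397    0.2161]
  [  0.4098    1.2530    0.3101]
  [  0.3318    0.3509    1.1360]
Total output x = L · d:
  x_0 = 1.2602·88 + 0.2397·37 + 0.2161·86 = 138.3523
  x_1 = 0.4098·88 + 1.2530·37 + 0.3101·86 = 109.0901
  x_2 = 0.3318·88 + 0.3509·37 + 1.1360·86 = 139.8827
Δx_0 = L[0,0] · Δd_0 = 1.2602 · 6 = 7.5615

7.5615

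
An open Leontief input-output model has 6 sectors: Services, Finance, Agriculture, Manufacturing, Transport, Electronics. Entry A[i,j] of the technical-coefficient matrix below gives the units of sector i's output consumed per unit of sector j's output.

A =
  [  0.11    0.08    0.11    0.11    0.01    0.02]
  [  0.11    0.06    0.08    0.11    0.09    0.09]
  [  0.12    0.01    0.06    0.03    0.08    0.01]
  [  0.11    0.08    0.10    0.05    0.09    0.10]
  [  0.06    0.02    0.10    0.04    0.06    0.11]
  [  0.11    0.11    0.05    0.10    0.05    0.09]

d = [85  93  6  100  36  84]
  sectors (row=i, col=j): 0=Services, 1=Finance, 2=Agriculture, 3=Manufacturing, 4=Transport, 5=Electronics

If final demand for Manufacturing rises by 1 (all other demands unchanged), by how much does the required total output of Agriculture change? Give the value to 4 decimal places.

Form M = I − A:
  [  0.89   -0.08   -0.11   -0.11   -0.01   -0.02]
  [ -0.11    0.94   -0.08   -0.11   -0.09   -0.09]
  [ -0.12   -0.01    0.94   -0.03   -0.08   -0.01]
  [ -0.11   -0.08   -0.10    0.95   -0.09   -0.10]
  [ -0.06   -0.02   -0.10   -0.04    0.94   -0.11]
  [ -0.11   -0.11   -0.05   -0.10   -0.05    0.91]
Leontief inverse L = M⁻¹:
  [  1.1965    0.1271    0.1786    0.1684    0.0598    0.0666]
  [  0.2123    1.1205    0.1637    0.1821    0.1492    0.1553]
  [  0.1752    0.0396    1.1088    0.0688    0.1088    0.0407]
  [  0.2096    0.1372    0.1797    1.1216    0.1466    0.1611]
  [  0.1331    0.0621    0.1558    0.0901    1.1012    0.1538]
  [  0.2103    0.1715    0.1306    0.1744    0.1079    1.1541]
Total output x = L · d:
  x_0 = 1.1965·85 + 0.1271·93 + 0.1786·6 + 0.1684·100 + 0.0598·36 + 0.0666·84 = 139.1794
  x_1 = 0.2123·85 + 1.1205·93 + 0.1637·6 + 0.1821·100 + 0.1492·36 + 0.1553·84 = 159.8666
  x_2 = 0.1752·85 + 0.0396·93 + 1.1088·6 + 0.0688·100 + 0.1088·36 + 0.0407·84 = 39.4411
  x_3 = 0.2096·85 + 0.1372·93 + 0.1797·6 + 1.1216·100 + 0.1466·36 + 0.1611·84 = 162.6240
  x_4 = 0.1331·85 + 0.0621·93 + 0.1558·6 + 0.0901·100 + 1.1012·36 + 0.1538·84 = 79.5878
  x_5 = 0.2103·85 + 0.1715·93 + 0.1306·6 + 0.1744·100 + 0.1079·36 + 1.1541·84 = 152.8669
Δx_2 = L[2,3] · Δd_3 = 0.0688 · 1 = 0.0688

0.0688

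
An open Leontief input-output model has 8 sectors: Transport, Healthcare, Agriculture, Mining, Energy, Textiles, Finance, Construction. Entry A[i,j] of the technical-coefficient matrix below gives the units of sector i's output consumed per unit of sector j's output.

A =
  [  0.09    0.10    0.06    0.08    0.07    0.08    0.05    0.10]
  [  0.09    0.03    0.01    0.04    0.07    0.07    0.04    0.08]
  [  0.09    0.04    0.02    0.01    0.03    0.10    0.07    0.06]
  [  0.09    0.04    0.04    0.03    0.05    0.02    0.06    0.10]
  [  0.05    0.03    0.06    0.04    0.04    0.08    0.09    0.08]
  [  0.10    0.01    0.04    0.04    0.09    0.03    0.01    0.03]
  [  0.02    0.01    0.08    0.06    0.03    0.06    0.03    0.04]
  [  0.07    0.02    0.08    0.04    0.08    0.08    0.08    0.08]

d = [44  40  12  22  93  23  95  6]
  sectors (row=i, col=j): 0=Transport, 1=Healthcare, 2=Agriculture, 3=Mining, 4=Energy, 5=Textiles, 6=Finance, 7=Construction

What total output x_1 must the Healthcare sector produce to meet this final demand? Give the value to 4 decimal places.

Form M = I − A:
  [  0.91   -0.10   -0.06   -0.08   -0.07   -0.08   -0.05   -0.10]
  [ -0.09    0.97   -0.01   -0.04   -0.07   -0.07   -0.04   -0.08]
  [ -0.09   -0.04    0.98   -0.01   -0.03   -0.10   -0.07   -0.06]
  [ -0.09   -0.04   -0.04    0.97   -0.05   -0.02   -0.06   -0.10]
  [ -0.05   -0.03   -0.06   -0.04    0.96   -0.08   -0.09   -0.08]
  [ -0.10   -0.01   -0.04   -0.04   -0.09    0.97   -0.01   -0.03]
  [ -0.02   -0.01   -0.08   -0.06   -0.03   -0.06    0.97   -0.04]
  [ -0.07   -0.02   -0.08   -0.04   -0.08   -0.08   -0.08    0.92]
Leontief inverse L = M⁻¹:
  [  1.1793    0.1428    0.1183    0.1312    0.1405    0.1563    0.1132    0.1848]
  [  0.1504    1.0605    0.0537    0.0776    0.1197    0.1226    0.0840    0.1386]
  [  0.1481    0.0684    1.0610    0.0467    0.0782    0.1499    0.1080    0.1127]
  [  0.1492    0.0711    0.0842    1.0673    0.0980    0.0759    0.1057    0.1595]
  [  0.1121    0.0584    0.1051    0.0772    1.0898    0.1354    0.1344    0.1375]
  [  0.1508    0.0388    0.0749    0.0708    0.1290    1.0757    0.0489    0.0808]
  [  0.0659    0.0303    0.1090    0.0835    0.0639    0.0982    1.0622    0.0809]
  [  0.1410    0.0540    0.1312    0.0823    0.1359    0.1447    0.1327    1.1468]
Total output x = L · d:
  x_0 = 1.1793·44 + 0.1428·40 + 0.1183·12 + 0.1312·22 + 0.1405·93 + 0.1563·23 + 0.1132·95 + 0.1848·6 = 90.4396
  x_1 = 0.1504·44 + 1.0605·40 + 0.0537·12 + 0.0776·22 + 0.1197·93 + 0.1226·23 + 0.0840·95 + 0.1386·6 = 74.1476
  x_2 = 0.1481·44 + 0.0684·40 + 1.0610·12 + 0.0467·22 + 0.0782·93 + 0.1499·23 + 0.1080·95 + 0.1127·6 = 44.6685
  x_3 = 0.1492·44 + 0.0711·40 + 0.0842·12 + 1.0673·22 + 0.0980·93 + 0.0759·23 + 0.1057·95 + 0.1595·6 = 55.7618
  x_4 = 0.1121·44 + 0.0584·40 + 0.1051·12 + 0.0772·22 + 1.0898·93 + 0.1354·23 + 0.1344·95 + 0.1375·6 = 128.2831
  x_5 = 0.1508·44 + 0.0388·40 + 0.0749·12 + 0.0708·22 + 0.1290·93 + 1.0757·23 + 0.0489·95 + 0.0808·6 = 52.5082
  x_6 = 0.0659·44 + 0.0303·40 + 0.1090·12 + 0.0835·22 + 0.0639·93 + 0.0982·23 + 1.0622·95 + 0.0809·6 = 116.8626
  x_7 = 0.1410·44 + 0.0540·40 + 0.1312·12 + 0.0823·22 + 0.1359·93 + 0.1447·23 + 0.1327·95 + 1.1468·6 = 47.2065

74.1476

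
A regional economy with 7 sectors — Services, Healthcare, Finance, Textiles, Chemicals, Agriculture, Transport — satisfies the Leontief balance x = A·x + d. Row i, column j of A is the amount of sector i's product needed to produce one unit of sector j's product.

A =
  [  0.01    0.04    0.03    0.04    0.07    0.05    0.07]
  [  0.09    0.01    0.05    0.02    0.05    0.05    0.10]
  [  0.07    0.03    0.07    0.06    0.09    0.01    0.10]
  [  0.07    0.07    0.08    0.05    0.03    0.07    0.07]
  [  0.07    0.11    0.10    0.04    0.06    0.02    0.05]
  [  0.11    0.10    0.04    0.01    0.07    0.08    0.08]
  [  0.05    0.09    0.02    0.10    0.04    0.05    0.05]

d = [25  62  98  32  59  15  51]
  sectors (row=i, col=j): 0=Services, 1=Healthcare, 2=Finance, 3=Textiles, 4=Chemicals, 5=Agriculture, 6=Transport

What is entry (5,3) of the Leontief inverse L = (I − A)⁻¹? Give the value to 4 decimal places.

Form M = I − A:
  [  0.99   -0.04   -0.03   -0.04   -0.07   -0.05   -0.07]
  [ -0.09    0.99   -0.05   -0.02   -0.05   -0.05   -0.10]
  [ -0.07   -0.03    0.93   -0.06   -0.09   -0.01   -0.10]
  [ -0.07   -0.07   -0.08    0.95   -0.03   -0.07   -0.07]
  [ -0.07   -0.11   -0.10   -0.04    0.94   -0.02   -0.05]
  [ -0.11   -0.10   -0.04   -0.01   -0.07    0.92   -0.08]
  [ -0.05   -0.09   -0.02   -0.10   -0.04   -0.05    0.95]
Leontief inverse L = M⁻¹:
  [  1.0469    0.0773    0.0599    0.0659    0.1001    0.0748    0.1080]
  [  0.1272    1.0520    0.0810    0.0522    0.0868    0.0786    0.1437]
  [  0.1141    0.0777    1.1108    0.0985    0.1316    0.0411    0.1512]
  [  0.1189    0.1154    0.1186    1.0851    0.0742    0.1050    0.1261]
  [  0.1186    0.1523    0.1419    0.0756    1.1052    0.0519    0.1078]
  [  0.1626    0.1513    0.0813    0.0467    0.1187    1.1187    0.1404]
  [  0.0956    0.1319    0.0569    0.1303    0.0769    0.0844    1.1003]
Total output x = L · d:
  x_0 = 1.0469·25 + 0.0773·62 + 0.0599·98 + 0.0659·32 + 0.1001·59 + 0.0748·15 + 0.1080·51 = 51.4715
  x_1 = 0.1272·25 + 1.0520·62 + 0.0810·98 + 0.0522·32 + 0.0868·59 + 0.0786·15 + 0.1437·51 = 91.6410
  x_2 = 0.1141·25 + 0.0777·62 + 1.1108·98 + 0.0985·32 + 0.1316·59 + 0.0411·15 + 0.1512·51 = 135.7687
  x_3 = 0.1189·25 + 0.1154·62 + 0.1186·98 + 1.0851·32 + 0.0742·59 + 0.1050·15 + 0.1261·51 = 68.8543
  x_4 = 0.1186·25 + 0.1523·62 + 0.1419·98 + 0.0756·32 + 1.1052·59 + 0.0519·15 + 0.1078·51 = 100.2162
  x_5 = 0.1626·25 + 0.1513·62 + 0.0813·98 + 0.0467·32 + 0.1187·59 + 1.1187·15 + 0.1404·51 = 53.8469
  x_6 = 0.0956·25 + 0.1319·62 + 0.0569·98 + 0.1303·32 + 0.0769·59 + 0.0844·15 + 1.1003·51 = 82.2348

L[5,3] = 0.0467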